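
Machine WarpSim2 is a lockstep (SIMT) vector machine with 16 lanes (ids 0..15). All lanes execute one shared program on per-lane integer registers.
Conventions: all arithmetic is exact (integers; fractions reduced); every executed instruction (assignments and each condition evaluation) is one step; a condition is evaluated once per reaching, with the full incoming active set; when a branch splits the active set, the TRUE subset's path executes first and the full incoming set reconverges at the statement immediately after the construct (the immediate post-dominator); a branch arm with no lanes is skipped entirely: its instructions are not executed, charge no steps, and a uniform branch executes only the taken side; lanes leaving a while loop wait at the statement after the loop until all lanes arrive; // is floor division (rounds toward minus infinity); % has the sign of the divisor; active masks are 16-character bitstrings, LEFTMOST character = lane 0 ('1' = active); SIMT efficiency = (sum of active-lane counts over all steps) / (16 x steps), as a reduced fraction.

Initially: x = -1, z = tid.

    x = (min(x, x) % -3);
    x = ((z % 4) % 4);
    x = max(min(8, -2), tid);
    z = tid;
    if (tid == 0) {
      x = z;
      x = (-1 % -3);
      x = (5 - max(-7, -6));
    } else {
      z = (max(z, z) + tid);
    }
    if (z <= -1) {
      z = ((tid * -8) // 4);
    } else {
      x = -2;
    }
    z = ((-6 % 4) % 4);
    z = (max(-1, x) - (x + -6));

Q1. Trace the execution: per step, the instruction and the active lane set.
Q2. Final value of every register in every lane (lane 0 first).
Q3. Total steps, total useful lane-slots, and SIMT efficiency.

step 0: x <- (min(x, x) % -3)        1111111111111111
step 1: x <- ((z % 4) % 4)           1111111111111111
step 2: x <- max(min(8, -2), tid)    1111111111111111
step 3: z <- tid                     1111111111111111
step 4: eval (tid == 0)              1111111111111111
step 5: x <- z                       1000000000000000
step 6: x <- (-1 % -3)               1000000000000000
step 7: x <- (5 - max(-7, -6))       1000000000000000
step 8: z <- (max(z, z) + tid)       0111111111111111
step 9: eval (z <= -1)               1111111111111111
step 10: x <- -2                      1111111111111111
step 11: z <- ((-6 % 4) % 4)          1111111111111111
step 12: z <- (max(-1, x) - (x + -6)) 1111111111111111

Answer: 13 steps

x: -2,-2,-2,-2,-2,-2,-2,-2,-2,-2,-2,-2,-2,-2,-2,-2
z: 7,7,7,7,7,7,7,7,7,7,7,7,7,7,7,7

steps = 13; useful = 162; efficiency = 162/208 = 81/104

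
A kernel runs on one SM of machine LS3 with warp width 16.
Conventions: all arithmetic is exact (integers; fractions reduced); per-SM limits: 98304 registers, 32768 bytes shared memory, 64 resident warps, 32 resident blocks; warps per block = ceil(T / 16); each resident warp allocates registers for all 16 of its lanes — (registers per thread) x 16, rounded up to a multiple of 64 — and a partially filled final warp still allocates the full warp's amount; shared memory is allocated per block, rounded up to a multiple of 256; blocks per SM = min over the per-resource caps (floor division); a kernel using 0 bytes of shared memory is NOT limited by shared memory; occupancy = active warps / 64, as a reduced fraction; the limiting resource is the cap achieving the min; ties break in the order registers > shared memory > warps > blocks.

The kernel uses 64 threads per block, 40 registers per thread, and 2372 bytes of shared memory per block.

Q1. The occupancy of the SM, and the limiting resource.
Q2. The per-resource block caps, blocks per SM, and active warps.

Answer: occupancy 3/4, limited by shared memory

registers: 38 blocks
shared memory: 12 blocks
warps: 16 blocks
blocks: 32 blocks

Answer: 12 blocks, 48 active warps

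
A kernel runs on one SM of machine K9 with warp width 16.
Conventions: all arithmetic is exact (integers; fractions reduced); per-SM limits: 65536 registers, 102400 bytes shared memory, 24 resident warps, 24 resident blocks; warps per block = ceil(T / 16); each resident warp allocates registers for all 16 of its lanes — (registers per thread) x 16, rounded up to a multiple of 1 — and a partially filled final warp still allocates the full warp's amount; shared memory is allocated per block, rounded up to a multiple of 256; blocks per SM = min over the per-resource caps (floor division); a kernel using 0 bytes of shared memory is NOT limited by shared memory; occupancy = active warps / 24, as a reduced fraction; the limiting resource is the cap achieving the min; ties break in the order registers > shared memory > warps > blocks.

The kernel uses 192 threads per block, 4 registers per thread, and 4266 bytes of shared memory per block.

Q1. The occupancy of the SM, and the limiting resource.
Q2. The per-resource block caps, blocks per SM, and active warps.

Answer: occupancy 1, limited by warps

registers: 85 blocks
shared memory: 23 blocks
warps: 2 blocks
blocks: 24 blocks

Answer: 2 blocks, 24 active warps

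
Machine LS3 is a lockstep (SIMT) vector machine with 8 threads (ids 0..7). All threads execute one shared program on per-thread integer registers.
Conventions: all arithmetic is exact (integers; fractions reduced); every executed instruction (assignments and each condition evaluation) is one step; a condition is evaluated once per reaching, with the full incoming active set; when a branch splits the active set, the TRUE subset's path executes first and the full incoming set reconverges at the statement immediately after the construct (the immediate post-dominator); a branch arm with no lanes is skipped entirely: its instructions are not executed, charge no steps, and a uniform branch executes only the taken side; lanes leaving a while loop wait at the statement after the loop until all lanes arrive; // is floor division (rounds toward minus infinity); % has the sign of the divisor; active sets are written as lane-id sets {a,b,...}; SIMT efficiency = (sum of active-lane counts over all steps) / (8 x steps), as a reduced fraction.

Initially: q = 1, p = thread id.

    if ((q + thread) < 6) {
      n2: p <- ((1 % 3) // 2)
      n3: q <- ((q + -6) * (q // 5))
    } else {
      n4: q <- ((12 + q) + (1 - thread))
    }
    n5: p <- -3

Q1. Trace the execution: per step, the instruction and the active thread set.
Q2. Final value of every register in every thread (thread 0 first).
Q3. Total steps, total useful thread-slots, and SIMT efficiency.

step 0: eval ((q + thread) < 6)      {0,1,2,3,4,5,6,7}
step 1: p <- ((1 % 3) // 2)          {0,1,2,3,4}
step 2: q <- ((q + -6) * (q // 5))   {0,1,2,3,4}
step 3: q <- ((12 + q) + (1 - thread)) {5,6,7}
step 4: p <- -3                      {0,1,2,3,4,5,6,7}

Answer: 5 steps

q: 0,0,0,0,0,9,8,7
p: -3,-3,-3,-3,-3,-3,-3,-3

steps = 5; useful = 29; efficiency = 29/40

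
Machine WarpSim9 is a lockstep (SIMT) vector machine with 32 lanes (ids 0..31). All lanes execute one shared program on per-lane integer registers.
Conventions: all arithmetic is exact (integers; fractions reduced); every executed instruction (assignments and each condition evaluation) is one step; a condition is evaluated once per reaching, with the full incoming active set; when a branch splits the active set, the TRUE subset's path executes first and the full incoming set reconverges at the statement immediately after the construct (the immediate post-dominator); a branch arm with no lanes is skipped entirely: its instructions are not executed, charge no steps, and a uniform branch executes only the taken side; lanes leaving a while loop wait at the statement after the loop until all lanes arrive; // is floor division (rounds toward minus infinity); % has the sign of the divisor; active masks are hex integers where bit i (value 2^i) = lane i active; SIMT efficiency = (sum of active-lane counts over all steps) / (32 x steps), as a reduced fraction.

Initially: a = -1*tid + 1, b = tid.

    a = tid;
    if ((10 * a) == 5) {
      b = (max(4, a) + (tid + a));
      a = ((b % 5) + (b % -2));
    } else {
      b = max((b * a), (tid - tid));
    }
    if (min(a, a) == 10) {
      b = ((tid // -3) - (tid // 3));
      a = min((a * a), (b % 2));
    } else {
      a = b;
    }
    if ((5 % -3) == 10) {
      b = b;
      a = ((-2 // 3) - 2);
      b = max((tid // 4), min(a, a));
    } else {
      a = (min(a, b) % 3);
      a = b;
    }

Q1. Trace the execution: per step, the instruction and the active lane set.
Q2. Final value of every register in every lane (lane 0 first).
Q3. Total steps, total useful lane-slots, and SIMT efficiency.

step 0: a <- tid                     0xffffffff
step 1: eval ((10 * a) == 5)         0xffffffff
step 2: b <- max((b * a), (tid - tid)) 0xffffffff
step 3: eval (min(a, a) == 10)       0xffffffff
step 4: b <- ((tid // -3) - (tid // 3)) 0x00000400
step 5: a <- min((a * a), (b % 2))   0x00000400
step 6: a <- b                       0xfffffbff
step 7: eval ((5 % -3) == 10)        0xffffffff
step 8: a <- (min(a, b) % 3)         0xffffffff
step 9: a <- b                       0xffffffff

Answer: 10 steps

a: 0,1,4,9,16,25,36,49,64,81,-7,121,144,169,196,225,256,289,324,361,400,441,484,529,576,625,676,729,784,841,900,961
b: 0,1,4,9,16,25,36,49,64,81,-7,121,144,169,196,225,256,289,324,361,400,441,484,529,576,625,676,729,784,841,900,961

steps = 10; useful = 257; efficiency = 257/320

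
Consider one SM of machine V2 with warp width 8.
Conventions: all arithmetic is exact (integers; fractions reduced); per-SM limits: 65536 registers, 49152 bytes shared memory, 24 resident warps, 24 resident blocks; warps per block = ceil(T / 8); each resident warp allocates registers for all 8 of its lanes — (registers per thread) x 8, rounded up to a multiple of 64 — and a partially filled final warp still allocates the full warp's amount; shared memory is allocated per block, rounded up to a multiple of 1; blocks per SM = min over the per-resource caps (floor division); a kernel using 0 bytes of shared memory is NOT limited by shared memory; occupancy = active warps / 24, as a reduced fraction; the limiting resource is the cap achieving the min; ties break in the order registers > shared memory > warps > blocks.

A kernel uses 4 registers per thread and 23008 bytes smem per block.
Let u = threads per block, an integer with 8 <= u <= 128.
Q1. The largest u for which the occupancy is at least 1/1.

Answer: u = 96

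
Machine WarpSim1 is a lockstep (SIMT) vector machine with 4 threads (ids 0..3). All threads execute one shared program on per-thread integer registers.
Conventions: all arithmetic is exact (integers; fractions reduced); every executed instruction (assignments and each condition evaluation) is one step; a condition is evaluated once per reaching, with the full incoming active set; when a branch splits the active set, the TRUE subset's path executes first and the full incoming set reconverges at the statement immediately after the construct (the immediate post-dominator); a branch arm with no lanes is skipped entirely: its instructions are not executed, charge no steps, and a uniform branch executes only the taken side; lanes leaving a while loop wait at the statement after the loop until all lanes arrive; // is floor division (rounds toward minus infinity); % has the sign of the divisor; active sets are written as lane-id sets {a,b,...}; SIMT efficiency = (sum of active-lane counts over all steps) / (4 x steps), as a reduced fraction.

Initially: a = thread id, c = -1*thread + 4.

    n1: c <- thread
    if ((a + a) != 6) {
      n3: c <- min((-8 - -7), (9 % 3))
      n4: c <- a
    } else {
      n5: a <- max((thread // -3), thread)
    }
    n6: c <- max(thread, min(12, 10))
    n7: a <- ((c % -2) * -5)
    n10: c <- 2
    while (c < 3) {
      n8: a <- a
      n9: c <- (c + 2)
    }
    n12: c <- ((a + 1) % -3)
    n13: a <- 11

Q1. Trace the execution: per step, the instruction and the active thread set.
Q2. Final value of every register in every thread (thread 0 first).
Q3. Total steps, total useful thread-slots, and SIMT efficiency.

step 0: c <- thread                  {0,1,2,3}
step 1: eval ((a + a) != 6)          {0,1,2,3}
step 2: c <- min((-8 - -7), (9 % 3)) {0,1,2}
step 3: c <- a                       {0,1,2}
step 4: a <- max((thread // -3), thread) {3}
step 5: c <- max(thread, min(12, 10)) {0,1,2,3}
step 6: a <- ((c % -2) * -5)         {0,1,2,3}
step 7: c <- 2                       {0,1,2,3}
step 8: eval (c < 3)                 {0,1,2,3}
step 9: a <- a                       {0,1,2,3}
step 10: c <- (c + 2)                 {0,1,2,3}
step 11: eval (c < 3)                 {0,1,2,3}
step 12: c <- ((a + 1) % -3)          {0,1,2,3}
step 13: a <- 11                      {0,1,2,3}

Answer: 14 steps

a: 11,11,11,11
c: -2,-2,-2,-2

steps = 14; useful = 51; efficiency = 51/56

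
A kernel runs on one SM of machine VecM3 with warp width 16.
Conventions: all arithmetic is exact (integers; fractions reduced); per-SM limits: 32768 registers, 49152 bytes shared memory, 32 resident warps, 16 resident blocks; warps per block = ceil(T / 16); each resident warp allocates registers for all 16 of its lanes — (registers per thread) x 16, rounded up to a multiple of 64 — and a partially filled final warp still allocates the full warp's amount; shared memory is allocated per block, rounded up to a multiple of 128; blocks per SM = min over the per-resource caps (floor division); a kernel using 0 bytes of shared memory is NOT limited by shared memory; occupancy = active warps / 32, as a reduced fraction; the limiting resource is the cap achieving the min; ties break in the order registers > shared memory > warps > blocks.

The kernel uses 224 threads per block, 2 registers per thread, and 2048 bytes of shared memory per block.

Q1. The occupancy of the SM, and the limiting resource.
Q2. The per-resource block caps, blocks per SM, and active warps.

Answer: occupancy 7/8, limited by warps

registers: 36 blocks
shared memory: 24 blocks
warps: 2 blocks
blocks: 16 blocks

Answer: 2 blocks, 28 active warps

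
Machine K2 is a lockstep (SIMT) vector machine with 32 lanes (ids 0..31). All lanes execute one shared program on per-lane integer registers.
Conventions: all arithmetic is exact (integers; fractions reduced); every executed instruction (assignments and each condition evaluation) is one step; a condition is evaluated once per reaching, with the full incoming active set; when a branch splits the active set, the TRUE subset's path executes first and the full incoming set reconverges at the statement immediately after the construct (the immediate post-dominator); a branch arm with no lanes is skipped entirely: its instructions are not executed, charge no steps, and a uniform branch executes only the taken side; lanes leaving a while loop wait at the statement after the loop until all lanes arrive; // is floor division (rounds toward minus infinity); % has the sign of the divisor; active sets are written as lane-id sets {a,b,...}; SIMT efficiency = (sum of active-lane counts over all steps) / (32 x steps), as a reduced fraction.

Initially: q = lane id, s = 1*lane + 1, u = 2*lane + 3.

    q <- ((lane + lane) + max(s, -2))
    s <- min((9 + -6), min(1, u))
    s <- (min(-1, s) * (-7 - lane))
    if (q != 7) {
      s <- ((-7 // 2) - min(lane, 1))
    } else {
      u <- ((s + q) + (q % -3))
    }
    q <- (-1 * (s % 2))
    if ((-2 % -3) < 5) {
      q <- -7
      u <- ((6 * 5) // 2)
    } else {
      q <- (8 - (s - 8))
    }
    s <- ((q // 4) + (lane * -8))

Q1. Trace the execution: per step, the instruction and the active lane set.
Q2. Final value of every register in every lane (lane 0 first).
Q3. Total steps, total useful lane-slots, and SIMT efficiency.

step 0: q <- ((lane + lane) + max(s, -2)) {0,1,2,3,4,5,6,7,8,9,10,11,12,13,14,15,16,17,18,19,20,21,22,23,24,25,26,27,28,29,30,31}
step 1: s <- min((9 + -6), min(1, u)) {0,1,2,3,4,5,6,7,8,9,10,11,12,13,14,15,16,17,18,19,20,21,22,23,24,25,26,27,28,29,30,31}
step 2: s <- (min(-1, s) * (-7 - lane)) {0,1,2,3,4,5,6,7,8,9,10,11,12,13,14,15,16,17,18,19,20,21,22,23,24,25,26,27,28,29,30,31}
step 3: eval (q != 7)                {0,1,2,3,4,5,6,7,8,9,10,11,12,13,14,15,16,17,18,19,20,21,22,23,24,25,26,27,28,29,30,31}
step 4: s <- ((-7 // 2) - min(lane, 1)) {0,1,3,4,5,6,7,8,9,10,11,12,13,14,15,16,17,18,19,20,21,22,23,24,25,26,27,28,29,30,31}
step 5: u <- ((s + q) + (q % -3))    {2}
step 6: q <- (-1 * (s % 2))          {0,1,2,3,4,5,6,7,8,9,10,11,12,13,14,15,16,17,18,19,20,21,22,23,24,25,26,27,28,29,30,31}
step 7: eval ((-2 % -3) < 5)         {0,1,2,3,4,5,6,7,8,9,10,11,12,13,14,15,16,17,18,19,20,21,22,23,24,25,26,27,28,29,30,31}
step 8: q <- -7                      {0,1,2,3,4,5,6,7,8,9,10,11,12,13,14,15,16,17,18,19,20,21,22,23,24,25,26,27,28,29,30,31}
step 9: u <- ((6 * 5) // 2)          {0,1,2,3,4,5,6,7,8,9,10,11,12,13,14,15,16,17,18,19,20,21,22,23,24,25,26,27,28,29,30,31}
step 10: s <- ((q // 4) + (lane * -8)) {0,1,2,3,4,5,6,7,8,9,10,11,12,13,14,15,16,17,18,19,20,21,22,23,24,25,26,27,28,29,30,31}

Answer: 11 steps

q: -7,-7,-7,-7,-7,-7,-7,-7,-7,-7,-7,-7,-7,-7,-7,-7,-7,-7,-7,-7,-7,-7,-7,-7,-7,-7,-7,-7,-7,-7,-7,-7
s: -2,-10,-18,-26,-34,-42,-50,-58,-66,-74,-82,-90,-98,-106,-114,-122,-130,-138,-146,-154,-162,-170,-178,-186,-194,-202,-210,-218,-226,-234,-242,-250
u: 15,15,15,15,15,15,15,15,15,15,15,15,15,15,15,15,15,15,15,15,15,15,15,15,15,15,15,15,15,15,15,15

steps = 11; useful = 320; efficiency = 320/352 = 10/11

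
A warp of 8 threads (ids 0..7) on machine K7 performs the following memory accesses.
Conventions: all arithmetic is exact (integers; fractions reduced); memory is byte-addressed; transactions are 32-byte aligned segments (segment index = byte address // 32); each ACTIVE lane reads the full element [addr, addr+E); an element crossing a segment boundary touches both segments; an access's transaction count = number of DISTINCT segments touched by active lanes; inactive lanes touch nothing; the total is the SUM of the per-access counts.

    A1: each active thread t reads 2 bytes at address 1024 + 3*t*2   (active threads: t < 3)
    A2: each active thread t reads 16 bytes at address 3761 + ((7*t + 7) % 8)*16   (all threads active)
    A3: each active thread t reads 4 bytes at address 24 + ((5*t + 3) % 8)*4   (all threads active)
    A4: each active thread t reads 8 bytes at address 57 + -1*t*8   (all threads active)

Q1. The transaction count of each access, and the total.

A1: 1 transaction
A2: 5 transactions
A3: 2 transactions
A4: 3 transactions

Answer: 1,5,2,3; total 11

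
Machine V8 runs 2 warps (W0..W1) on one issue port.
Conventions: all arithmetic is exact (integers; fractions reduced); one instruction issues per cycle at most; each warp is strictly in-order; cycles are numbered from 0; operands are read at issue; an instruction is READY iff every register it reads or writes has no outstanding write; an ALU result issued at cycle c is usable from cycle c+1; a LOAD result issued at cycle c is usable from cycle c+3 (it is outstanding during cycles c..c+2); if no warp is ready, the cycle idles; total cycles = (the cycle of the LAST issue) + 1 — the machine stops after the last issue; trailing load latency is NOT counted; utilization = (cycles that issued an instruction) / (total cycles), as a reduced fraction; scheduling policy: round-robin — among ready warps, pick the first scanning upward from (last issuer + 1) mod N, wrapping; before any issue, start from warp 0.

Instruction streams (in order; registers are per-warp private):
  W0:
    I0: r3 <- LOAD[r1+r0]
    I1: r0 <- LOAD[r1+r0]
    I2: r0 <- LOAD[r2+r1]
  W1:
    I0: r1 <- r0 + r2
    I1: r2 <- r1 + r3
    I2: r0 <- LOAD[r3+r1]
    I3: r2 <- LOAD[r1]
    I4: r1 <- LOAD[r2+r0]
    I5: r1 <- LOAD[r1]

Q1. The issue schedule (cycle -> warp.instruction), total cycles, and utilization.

cycle 0: W0.I0
cycle 1: W1.I0
cycle 2: W0.I1
cycle 3: W1.I1
cycle 4: W1.I2
cycle 5: W0.I2
cycle 6: W1.I3
cycle 7: idle
cycle 8: idle
cycle 9: W1.I4
cycle 10: idle
cycle 11: idle
cycle 12: W1.I5

Answer: 13 cycles, utilization 9/13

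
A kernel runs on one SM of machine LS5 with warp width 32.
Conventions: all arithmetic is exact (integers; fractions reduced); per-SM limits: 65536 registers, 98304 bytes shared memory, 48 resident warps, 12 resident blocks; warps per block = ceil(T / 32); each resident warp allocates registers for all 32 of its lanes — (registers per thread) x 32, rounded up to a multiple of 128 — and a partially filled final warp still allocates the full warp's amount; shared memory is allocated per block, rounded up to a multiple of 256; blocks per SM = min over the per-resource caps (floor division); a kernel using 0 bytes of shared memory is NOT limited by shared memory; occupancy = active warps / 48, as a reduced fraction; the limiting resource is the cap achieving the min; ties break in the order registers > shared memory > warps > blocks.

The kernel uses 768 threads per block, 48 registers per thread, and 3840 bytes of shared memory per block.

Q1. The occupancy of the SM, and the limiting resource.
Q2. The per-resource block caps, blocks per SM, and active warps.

Answer: occupancy 1/2, limited by registers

registers: 1 block
shared memory: 25 blocks
warps: 2 blocks
blocks: 12 blocks

Answer: 1 block, 24 active warps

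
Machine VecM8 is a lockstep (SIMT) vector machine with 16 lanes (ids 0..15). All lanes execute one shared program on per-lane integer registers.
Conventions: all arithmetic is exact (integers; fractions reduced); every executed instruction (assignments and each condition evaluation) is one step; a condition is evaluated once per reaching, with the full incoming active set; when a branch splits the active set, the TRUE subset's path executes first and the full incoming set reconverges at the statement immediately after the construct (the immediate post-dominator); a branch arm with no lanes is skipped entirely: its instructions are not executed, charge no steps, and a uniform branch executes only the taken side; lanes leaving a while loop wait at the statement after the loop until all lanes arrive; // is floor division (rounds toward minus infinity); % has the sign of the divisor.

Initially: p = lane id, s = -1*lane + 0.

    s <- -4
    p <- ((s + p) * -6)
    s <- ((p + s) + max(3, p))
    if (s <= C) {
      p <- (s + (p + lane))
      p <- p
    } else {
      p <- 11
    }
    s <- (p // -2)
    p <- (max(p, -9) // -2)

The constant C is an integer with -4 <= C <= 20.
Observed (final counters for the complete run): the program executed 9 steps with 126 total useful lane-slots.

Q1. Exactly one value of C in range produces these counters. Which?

Answer: C = 20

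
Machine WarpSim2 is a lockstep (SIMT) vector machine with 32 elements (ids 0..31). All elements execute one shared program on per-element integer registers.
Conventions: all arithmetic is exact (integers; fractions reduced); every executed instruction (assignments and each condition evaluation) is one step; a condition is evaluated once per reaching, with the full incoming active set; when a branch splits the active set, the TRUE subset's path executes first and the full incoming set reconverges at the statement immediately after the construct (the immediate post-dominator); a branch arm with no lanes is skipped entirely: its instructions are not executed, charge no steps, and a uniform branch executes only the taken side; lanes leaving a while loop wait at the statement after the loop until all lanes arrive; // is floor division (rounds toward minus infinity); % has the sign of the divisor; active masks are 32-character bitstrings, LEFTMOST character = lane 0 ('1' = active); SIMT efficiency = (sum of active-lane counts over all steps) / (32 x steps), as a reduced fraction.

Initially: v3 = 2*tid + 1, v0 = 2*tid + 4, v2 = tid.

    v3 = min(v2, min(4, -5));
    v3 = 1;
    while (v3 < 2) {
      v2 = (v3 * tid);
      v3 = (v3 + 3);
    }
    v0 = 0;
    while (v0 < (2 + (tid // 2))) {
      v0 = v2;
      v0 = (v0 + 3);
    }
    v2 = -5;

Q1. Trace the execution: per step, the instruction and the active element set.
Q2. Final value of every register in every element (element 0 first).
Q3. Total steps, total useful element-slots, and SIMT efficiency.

step 0: v3 <- min(v2, min(4, -5))    11111111111111111111111111111111
step 1: v3 <- 1                      11111111111111111111111111111111
step 2: eval (v3 < 2)                11111111111111111111111111111111
step 3: v2 <- (v3 * tid)             11111111111111111111111111111111
step 4: v3 <- (v3 + 3)               11111111111111111111111111111111
step 5: eval (v3 < 2)                11111111111111111111111111111111
step 6: v0 <- 0                      11111111111111111111111111111111
step 7: eval (v0 < (2 + (tid // 2))) 11111111111111111111111111111111
step 8: v0 <- v2                     11111111111111111111111111111111
step 9: v0 <- (v0 + 3)               11111111111111111111111111111111
step 10: eval (v0 < (2 + (tid // 2))) 11111111111111111111111111111111
step 11: v2 <- -5                     11111111111111111111111111111111

Answer: 12 steps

v3: 4,4,4,4,4,4,4,4,4,4,4,4,4,4,4,4,4,4,4,4,4,4,4,4,4,4,4,4,4,4,4,4
v0: 3,4,5,6,7,8,9,10,11,12,13,14,15,16,17,18,19,20,21,22,23,24,25,26,27,28,29,30,31,32,33,34
v2: -5,-5,-5,-5,-5,-5,-5,-5,-5,-5,-5,-5,-5,-5,-5,-5,-5,-5,-5,-5,-5,-5,-5,-5,-5,-5,-5,-5,-5,-5,-5,-5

steps = 12; useful = 384; efficiency = 384/384 = 1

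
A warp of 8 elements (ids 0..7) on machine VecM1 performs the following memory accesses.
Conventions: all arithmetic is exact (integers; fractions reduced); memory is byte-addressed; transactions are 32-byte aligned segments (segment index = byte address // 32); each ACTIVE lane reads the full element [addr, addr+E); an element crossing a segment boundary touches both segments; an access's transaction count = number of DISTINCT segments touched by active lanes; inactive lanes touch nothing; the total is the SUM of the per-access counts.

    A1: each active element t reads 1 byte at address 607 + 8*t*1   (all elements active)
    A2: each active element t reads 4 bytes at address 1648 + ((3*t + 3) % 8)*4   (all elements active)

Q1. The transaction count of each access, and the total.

A1: 3 transactions
A2: 2 transactions

Answer: 3,2; total 5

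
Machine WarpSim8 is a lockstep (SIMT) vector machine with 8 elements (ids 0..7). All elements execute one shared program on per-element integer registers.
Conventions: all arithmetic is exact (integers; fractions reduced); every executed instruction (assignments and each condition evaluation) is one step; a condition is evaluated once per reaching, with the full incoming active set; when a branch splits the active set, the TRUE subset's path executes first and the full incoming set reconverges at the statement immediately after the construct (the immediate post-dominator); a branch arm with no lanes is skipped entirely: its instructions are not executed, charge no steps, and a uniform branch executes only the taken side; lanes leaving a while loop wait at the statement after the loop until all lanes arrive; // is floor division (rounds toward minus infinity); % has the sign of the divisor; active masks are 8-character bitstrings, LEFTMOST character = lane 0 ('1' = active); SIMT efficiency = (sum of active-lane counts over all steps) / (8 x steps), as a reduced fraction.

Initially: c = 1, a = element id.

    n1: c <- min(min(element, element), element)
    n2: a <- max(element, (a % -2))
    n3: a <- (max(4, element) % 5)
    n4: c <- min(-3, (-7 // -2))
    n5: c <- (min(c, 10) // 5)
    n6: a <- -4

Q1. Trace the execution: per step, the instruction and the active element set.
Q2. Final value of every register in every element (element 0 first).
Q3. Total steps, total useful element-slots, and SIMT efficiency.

step 0: c <- min(min(element, element), element) 11111111
step 1: a <- max(element, (a % -2))  11111111
step 2: a <- (max(4, element) % 5)   11111111
step 3: c <- min(-3, (-7 // -2))     11111111
step 4: c <- (min(c, 10) // 5)       11111111
step 5: a <- -4                      11111111

Answer: 6 steps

c: -1,-1,-1,-1,-1,-1,-1,-1
a: -4,-4,-4,-4,-4,-4,-4,-4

steps = 6; useful = 48; efficiency = 48/48 = 1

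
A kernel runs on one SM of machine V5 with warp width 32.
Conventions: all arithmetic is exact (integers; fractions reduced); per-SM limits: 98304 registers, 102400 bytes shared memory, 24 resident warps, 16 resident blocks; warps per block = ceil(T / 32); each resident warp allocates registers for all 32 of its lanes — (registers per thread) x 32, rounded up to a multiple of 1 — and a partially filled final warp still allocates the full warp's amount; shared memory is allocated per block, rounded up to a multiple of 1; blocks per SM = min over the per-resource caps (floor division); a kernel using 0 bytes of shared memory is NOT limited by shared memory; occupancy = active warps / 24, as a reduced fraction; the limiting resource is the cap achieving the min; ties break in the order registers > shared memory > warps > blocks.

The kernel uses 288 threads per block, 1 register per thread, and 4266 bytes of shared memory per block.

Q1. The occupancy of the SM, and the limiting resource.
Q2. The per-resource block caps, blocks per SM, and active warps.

Answer: occupancy 3/4, limited by warps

registers: 341 blocks
shared memory: 24 blocks
warps: 2 blocks
blocks: 16 blocks

Answer: 2 blocks, 18 active warps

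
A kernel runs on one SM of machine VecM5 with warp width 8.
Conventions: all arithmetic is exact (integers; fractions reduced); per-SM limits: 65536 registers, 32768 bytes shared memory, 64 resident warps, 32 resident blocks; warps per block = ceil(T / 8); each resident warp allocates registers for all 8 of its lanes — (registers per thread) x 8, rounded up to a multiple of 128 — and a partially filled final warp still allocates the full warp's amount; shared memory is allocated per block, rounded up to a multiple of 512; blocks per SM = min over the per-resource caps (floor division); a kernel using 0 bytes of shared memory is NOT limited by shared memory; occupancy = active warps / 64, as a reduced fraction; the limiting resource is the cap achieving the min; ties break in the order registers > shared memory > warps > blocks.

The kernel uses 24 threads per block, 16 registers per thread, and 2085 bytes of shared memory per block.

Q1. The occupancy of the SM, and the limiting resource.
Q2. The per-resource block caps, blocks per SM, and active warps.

Answer: occupancy 9/16, limited by shared memory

registers: 170 blocks
shared memory: 12 blocks
warps: 21 blocks
blocks: 32 blocks

Answer: 12 blocks, 36 active warps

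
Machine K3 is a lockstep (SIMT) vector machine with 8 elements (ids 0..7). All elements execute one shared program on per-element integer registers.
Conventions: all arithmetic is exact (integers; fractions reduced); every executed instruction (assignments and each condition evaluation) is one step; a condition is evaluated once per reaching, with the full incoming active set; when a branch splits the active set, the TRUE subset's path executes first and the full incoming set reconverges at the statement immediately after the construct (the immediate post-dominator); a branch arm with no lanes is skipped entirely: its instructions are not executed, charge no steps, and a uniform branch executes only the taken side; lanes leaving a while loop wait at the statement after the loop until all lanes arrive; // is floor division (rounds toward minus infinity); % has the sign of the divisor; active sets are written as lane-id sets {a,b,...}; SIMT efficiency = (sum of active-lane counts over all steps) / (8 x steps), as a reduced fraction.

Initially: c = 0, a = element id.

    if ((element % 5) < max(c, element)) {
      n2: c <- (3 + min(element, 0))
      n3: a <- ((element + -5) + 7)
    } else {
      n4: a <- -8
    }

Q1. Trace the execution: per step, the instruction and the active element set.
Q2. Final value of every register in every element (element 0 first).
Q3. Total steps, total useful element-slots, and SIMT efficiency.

step 0: eval ((element % 5) < max(c, element)) {0,1,2,3,4,5,6,7}
step 1: c <- (3 + min(element, 0))   {5,6,7}
step 2: a <- ((element + -5) + 7)    {5,6,7}
step 3: a <- -8                      {0,1,2,3,4}

Answer: 4 steps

c: 0,0,0,0,0,3,3,3
a: -8,-8,-8,-8,-8,7,8,9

steps = 4; useful = 19; efficiency = 19/32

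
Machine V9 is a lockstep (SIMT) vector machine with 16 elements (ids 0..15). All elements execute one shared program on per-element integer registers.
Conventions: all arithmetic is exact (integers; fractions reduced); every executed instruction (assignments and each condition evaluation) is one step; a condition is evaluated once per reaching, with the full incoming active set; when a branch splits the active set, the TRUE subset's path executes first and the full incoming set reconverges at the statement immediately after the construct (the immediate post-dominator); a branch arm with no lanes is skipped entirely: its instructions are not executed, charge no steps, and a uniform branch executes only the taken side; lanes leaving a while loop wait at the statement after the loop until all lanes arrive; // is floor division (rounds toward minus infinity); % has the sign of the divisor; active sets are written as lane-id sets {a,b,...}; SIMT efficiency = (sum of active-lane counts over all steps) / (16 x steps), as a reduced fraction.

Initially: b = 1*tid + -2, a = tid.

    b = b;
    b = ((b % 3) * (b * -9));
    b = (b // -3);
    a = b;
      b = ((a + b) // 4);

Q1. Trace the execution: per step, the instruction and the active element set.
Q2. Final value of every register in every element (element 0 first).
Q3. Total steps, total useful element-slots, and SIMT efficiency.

step 0: b <- b                       {0,1,2,3,4,5,6,7,8,9,10,11,12,13,14,15}
step 1: b <- ((b % 3) * (b * -9))    {0,1,2,3,4,5,6,7,8,9,10,11,12,13,14,15}
step 2: b <- (b // -3)               {0,1,2,3,4,5,6,7,8,9,10,11,12,13,14,15}
step 3: a <- b                       {0,1,2,3,4,5,6,7,8,9,10,11,12,13,14,15}
step 4: b <- ((a + b) // 4)          {0,1,2,3,4,5,6,7,8,9,10,11,12,13,14,15}

Answer: 5 steps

b: -3,-3,0,1,6,0,6,15,0,10,24,0,15,33,0,19
a: -6,-6,0,3,12,0,12,30,0,21,48,0,30,66,0,39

steps = 5; useful = 80; efficiency = 80/80 = 1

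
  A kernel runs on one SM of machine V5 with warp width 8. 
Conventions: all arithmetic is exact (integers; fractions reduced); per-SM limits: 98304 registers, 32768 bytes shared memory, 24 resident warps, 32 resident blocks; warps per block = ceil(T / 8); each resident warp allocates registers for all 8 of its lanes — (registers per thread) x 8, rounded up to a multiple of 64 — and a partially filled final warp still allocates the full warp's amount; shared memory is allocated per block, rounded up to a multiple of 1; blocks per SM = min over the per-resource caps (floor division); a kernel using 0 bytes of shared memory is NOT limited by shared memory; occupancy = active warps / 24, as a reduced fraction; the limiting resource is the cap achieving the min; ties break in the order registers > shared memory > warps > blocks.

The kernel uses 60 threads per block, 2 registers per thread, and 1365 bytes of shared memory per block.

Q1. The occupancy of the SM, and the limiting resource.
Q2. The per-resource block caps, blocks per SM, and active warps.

Answer: occupancy 1, limited by warps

registers: 192 blocks
shared memory: 24 blocks
warps: 3 blocks
blocks: 32 blocks

Answer: 3 blocks, 24 active warps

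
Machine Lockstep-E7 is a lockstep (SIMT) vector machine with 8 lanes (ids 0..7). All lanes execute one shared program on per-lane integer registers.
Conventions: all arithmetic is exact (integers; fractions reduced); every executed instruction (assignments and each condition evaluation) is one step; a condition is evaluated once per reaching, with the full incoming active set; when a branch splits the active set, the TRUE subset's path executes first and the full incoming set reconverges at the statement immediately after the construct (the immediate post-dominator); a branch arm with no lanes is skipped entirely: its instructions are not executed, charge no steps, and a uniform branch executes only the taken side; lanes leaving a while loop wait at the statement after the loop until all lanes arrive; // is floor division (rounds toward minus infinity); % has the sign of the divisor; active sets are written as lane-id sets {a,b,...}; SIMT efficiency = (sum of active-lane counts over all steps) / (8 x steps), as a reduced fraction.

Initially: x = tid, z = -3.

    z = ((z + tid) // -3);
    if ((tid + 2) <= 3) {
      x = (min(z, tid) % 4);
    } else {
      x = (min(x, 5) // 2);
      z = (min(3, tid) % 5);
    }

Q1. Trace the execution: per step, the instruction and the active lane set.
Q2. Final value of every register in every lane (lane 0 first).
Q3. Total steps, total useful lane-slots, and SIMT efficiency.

step 0: z <- ((z + tid) // -3)       {0,1,2,3,4,5,6,7}
step 1: eval ((tid + 2) <= 3)        {0,1,2,3,4,5,6,7}
step 2: x <- (min(z, tid) % 4)       {0,1}
step 3: x <- (min(x, 5) // 2)        {2,3,4,5,6,7}
step 4: z <- (min(3, tid) % 5)       {2,3,4,5,6,7}

Answer: 5 steps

x: 0,0,1,1,2,2,2,2
z: 1,0,2,3,3,3,3,3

steps = 5; useful = 30; efficiency = 30/40 = 3/4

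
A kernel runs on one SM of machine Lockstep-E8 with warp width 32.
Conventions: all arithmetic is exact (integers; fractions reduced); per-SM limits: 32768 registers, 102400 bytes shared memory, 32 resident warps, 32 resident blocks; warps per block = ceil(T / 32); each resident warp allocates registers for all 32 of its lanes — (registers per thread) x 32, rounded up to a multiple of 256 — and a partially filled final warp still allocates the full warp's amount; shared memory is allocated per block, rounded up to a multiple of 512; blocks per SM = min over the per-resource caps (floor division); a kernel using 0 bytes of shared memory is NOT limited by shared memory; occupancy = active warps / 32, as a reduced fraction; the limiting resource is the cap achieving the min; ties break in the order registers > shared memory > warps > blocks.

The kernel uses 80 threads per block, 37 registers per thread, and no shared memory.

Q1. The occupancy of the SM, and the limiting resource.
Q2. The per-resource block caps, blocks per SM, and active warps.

Answer: occupancy 3/4, limited by registers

registers: 8 blocks
shared memory: no limit (kernel uses none)
warps: 10 blocks
blocks: 32 blocks

Answer: 8 blocks, 24 active warps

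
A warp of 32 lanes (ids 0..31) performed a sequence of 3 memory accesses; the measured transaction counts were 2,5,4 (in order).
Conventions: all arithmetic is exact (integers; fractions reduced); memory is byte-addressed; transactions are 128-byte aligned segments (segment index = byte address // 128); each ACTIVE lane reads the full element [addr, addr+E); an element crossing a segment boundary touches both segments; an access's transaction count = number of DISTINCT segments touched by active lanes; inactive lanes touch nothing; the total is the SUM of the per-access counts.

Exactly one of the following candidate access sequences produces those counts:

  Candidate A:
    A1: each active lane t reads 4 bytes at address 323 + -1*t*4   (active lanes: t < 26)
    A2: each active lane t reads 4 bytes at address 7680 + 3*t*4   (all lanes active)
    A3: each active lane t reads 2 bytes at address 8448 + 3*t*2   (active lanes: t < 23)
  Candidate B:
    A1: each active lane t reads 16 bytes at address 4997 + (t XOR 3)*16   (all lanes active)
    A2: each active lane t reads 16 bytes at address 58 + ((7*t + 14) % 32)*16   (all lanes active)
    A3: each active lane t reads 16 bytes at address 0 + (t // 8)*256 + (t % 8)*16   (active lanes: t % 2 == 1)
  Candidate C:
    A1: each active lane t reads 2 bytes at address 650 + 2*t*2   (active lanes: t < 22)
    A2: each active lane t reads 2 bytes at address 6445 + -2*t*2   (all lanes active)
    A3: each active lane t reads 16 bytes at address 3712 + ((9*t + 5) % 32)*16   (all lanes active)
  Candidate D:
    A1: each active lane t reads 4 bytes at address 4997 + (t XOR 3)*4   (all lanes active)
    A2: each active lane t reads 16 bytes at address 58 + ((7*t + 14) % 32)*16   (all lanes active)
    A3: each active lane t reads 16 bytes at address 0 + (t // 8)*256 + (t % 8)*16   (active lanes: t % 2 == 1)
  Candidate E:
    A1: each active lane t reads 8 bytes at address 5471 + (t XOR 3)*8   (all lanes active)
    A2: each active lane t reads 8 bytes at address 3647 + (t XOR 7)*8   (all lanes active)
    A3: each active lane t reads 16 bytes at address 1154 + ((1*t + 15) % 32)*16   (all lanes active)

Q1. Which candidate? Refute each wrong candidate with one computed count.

A: A2 gives 3 transactions, not 5
B: A1 gives 5 transactions, not 2
C: A1 gives 1 transaction, not 2
E: A1 gives 3 transactions, not 2
D: all counts match (2,5,4)

Answer: D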